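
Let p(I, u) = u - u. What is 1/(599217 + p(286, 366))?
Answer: 1/599217 ≈ 1.6688e-6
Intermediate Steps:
p(I, u) = 0
1/(599217 + p(286, 366)) = 1/(599217 + 0) = 1/599217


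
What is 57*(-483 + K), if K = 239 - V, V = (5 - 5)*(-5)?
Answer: -13908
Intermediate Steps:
V = 0 (V = 0*(-5) = 0)
K = 239 (K = 239 - 1*0 = 239 + 0 = 239)
57*(-483 + K) = 57*(-483 + 239) = 57*(-244) = -13908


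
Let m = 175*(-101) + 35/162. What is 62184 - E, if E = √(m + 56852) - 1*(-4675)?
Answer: 57509 - √12693418/18 ≈ 57311.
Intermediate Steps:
m = -2863315/162 (m = -17675 + 35*(1/162) = -17675 + 35/162 = -2863315/162 ≈ -17675.)
E = 4675 + √12693418/18 (E = √(-2863315/162 + 56852) - 1*(-4675) = √(6346709/162) + 4675 = √12693418/18 + 4675 = 4675 + √12693418/18 ≈ 4872.9)
62184 - E = 62184 - (4675 + √12693418/18) = 62184 + (-4675 - √12693418/18) = 57509 - √12693418/18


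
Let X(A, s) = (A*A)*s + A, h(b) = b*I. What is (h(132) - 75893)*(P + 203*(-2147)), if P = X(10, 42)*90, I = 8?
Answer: 4261293617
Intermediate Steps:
h(b) = 8*b (h(b) = b*8 = 8*b)
X(A, s) = A + s*A² (X(A, s) = A²*s + A = s*A² + A = A + s*A²)
P = 378900 (P = (10*(1 + 10*42))*90 = (10*(1 + 420))*90 = (10*421)*90 = 4210*90 = 378900)
(h(132) - 75893)*(P + 203*(-2147)) = (8*132 - 75893)*(378900 + 203*(-2147)) = (1056 - 75893)*(378900 - 435841) = -74837*(-56941) = 4261293617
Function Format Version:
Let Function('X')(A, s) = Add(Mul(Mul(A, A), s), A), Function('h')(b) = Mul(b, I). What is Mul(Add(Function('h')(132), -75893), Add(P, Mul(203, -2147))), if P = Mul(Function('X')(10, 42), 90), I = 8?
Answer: 4261293617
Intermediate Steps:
Function('h')(b) = Mul(8, b) (Function('h')(b) = Mul(b, 8) = Mul(8, b))
Function('X')(A, s) = Add(A, Mul(s, Pow(A, 2))) (Function('X')(A, s) = Add(Mul(Pow(A, 2), s), A) = Add(Mul(s, Pow(A, 2)), A) = Add(A, Mul(s, Pow(A, 2))))
P = 378900 (P = Mul(Mul(10, Add(1, Mul(10, 42))), 90) = Mul(Mul(10, Add(1, 420)), 90) = Mul(Mul(10, 421), 90) = Mul(4210, 90) = 378900)
Mul(Add(Function('h')(132), -75893), Add(P, Mul(203, -2147))) = Mul(Add(Mul(8, 132), -75893), Add(378900, Mul(203, -2147))) = Mul(Add(1056, -75893), Add(378900, -435841)) = Mul(-74837, -56941) = 4261293617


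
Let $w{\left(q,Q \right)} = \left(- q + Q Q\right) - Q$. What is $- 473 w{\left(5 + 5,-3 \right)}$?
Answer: $-946$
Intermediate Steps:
$w{\left(q,Q \right)} = Q^{2} - Q - q$ ($w{\left(q,Q \right)} = \left(- q + Q^{2}\right) - Q = \left(Q^{2} - q\right) - Q = Q^{2} - Q - q$)
$- 473 w{\left(5 + 5,-3 \right)} = - 473 \left(\left(-3\right)^{2} - -3 - \left(5 + 5\right)\right) = - 473 \left(9 + 3 - 10\right) = \left(-473\right) 2 = -946$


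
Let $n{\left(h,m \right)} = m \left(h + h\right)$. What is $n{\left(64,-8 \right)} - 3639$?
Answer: $-4663$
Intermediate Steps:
$n{\left(h,m \right)} = 2 h m$ ($n{\left(h,m \right)} = m 2 h = 2 h m$)
$n{\left(64,-8 \right)} - 3639 = 2 \cdot 64 \left(-8\right) - 3639 = -1024 - 3639 = -4663$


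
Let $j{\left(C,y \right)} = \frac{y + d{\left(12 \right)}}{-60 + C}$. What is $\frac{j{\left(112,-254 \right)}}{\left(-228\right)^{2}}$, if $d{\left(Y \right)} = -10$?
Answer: $- \frac{11}{112632} \approx -9.7663 \cdot 10^{-5}$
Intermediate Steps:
$j{\left(C,y \right)} = \frac{-10 + y}{-60 + C}$ ($j{\left(C,y \right)} = \frac{y - 10}{-60 + C} = \frac{-10 + y}{-60 + C}$)
$\frac{j{\left(112,-254 \right)}}{\left(-228\right)^{2}} = \frac{\frac{1}{-60 + 112} \left(-10 - 254\right)}{\left(-228\right)^{2}} = \frac{\frac{1}{52} \left(-264\right)}{51984} = \frac{1}{52} \left(-264\right) \frac{1}{51984} = \left(- \frac{66}{13}\right) \frac{1}{51984} = - \frac{11}{112632}$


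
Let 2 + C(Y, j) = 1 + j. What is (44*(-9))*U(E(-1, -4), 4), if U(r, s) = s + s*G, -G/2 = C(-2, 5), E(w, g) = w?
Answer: 11088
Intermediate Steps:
C(Y, j) = -1 + j (C(Y, j) = -2 + (1 + j) = -1 + j)
G = -8 (G = -2*(-1 + 5) = -2*4 = -8)
U(r, s) = -7*s (U(r, s) = s + s*(-8) = s - 8*s = -7*s)
(44*(-9))*U(E(-1, -4), 4) = (44*(-9))*(-7*4) = -396*(-28) = 11088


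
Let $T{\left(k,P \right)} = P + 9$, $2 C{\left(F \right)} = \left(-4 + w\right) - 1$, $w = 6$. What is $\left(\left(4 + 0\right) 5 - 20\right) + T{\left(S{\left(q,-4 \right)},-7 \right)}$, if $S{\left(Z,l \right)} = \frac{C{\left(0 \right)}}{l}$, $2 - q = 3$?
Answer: $2$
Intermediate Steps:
$q = -1$ ($q = 2 - 3 = -1$)
$C{\left(F \right)} = \frac{1}{2}$ ($C{\left(F \right)} = \frac{\left(-4 + 6\right) - 1}{2} = \frac{2 - 1}{2} = \frac{1}{2} \cdot 1 = \frac{1}{2}$)
$S{\left(Z,l \right)} = \frac{1}{2 l}$
$T{\left(k,P \right)} = 9 + P$
$\left(\left(4 + 0\right) 5 - 20\right) + T{\left(S{\left(q,-4 \right)},-7 \right)} = \left(\left(4 + 0\right) 5 - 20\right) + \left(9 - 7\right) = \left(4 \cdot 5 - 20\right) + 2 = \left(20 - 20\right) + 2 = 0 + 2 = 2$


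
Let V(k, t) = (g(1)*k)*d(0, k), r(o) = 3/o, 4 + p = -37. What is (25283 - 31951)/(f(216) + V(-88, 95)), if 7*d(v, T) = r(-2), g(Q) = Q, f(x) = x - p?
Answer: -46676/1931 ≈ -24.172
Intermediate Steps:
p = -41 (p = -4 - 37 = -41)
f(x) = 41 + x (f(x) = x - 1*(-41) = x + 41 = 41 + x)
d(v, T) = -3/14 (d(v, T) = (3/(-2))/7 = (3*(-½))/7 = (⅐)*(-3/2) = -3/14)
V(k, t) = -3*k/14 (V(k, t) = (1*k)*(-3/14) = k*(-3/14) = -3*k/14)
(25283 - 31951)/(f(216) + V(-88, 95)) = (25283 - 31951)/((41 + 216) - 3/14*(-88)) = -6668/(257 + 132/7) = -6668/1931/7 = -6668*7/1931 = -46676/1931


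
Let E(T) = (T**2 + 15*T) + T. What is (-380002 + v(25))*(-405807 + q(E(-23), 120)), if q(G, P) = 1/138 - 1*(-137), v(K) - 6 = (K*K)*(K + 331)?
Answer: 4408506681332/69 ≈ 6.3891e+10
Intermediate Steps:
E(T) = T**2 + 16*T
v(K) = 6 + K**2*(331 + K) (v(K) = 6 + (K*K)*(K + 331) = 6 + K**2*(331 + K))
q(G, P) = 18907/138 (q(G, P) = 1/138 + 137 = 18907/138)
(-380002 + v(25))*(-405807 + q(E(-23), 120)) = (-380002 + (6 + 25**3 + 331*25**2))*(-405807 + 18907/138) = (-380002 + (6 + 15625 + 331*625))*(-55982459/138) = (-380002 + (6 + 15625 + 206875))*(-55982459/138) = (-380002 + 222506)*(-55982459/138) = -157496*(-55982459/138) = 4408506681332/69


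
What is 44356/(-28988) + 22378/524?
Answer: 78181365/1898714 ≈ 41.176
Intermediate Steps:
44356/(-28988) + 22378/524 = 44356*(-1/28988) + 22378*(1/524) = -11089/7247 + 11189/262 = 78181365/1898714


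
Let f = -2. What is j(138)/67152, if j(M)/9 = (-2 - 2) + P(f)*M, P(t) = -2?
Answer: -105/2798 ≈ -0.037527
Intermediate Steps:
j(M) = -36 - 18*M (j(M) = 9*((-2 - 2) - 2*M) = 9*(-4 - 2*M) = -36 - 18*M)
j(138)/67152 = (-36 - 18*138)/67152 = (-36 - 2484)*(1/67152) = -2520*1/67152 = -105/2798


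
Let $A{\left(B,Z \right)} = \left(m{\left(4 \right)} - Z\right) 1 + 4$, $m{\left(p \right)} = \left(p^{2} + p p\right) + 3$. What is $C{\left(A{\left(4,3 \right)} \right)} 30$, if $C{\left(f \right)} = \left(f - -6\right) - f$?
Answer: $180$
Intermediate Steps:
$m{\left(p \right)} = 3 + 2 p^{2}$ ($m{\left(p \right)} = \left(p^{2} + p^{2}\right) + 3 = 2 p^{2} + 3 = 3 + 2 p^{2}$)
$A{\left(B,Z \right)} = 39 - Z$ ($A{\left(B,Z \right)} = \left(\left(3 + 2 \cdot 4^{2}\right) - Z\right) 1 + 4 = \left(\left(3 + 2 \cdot 16\right) - Z\right) 1 + 4 = \left(\left(3 + 32\right) - Z\right) 1 + 4 = \left(35 - Z\right) 1 + 4 = \left(35 - Z\right) + 4 = 39 - Z$)
$C{\left(f \right)} = 6$ ($C{\left(f \right)} = \left(f + 6\right) - f = \left(6 + f\right) - f = 6$)
$C{\left(A{\left(4,3 \right)} \right)} 30 = 6 \cdot 30 = 180$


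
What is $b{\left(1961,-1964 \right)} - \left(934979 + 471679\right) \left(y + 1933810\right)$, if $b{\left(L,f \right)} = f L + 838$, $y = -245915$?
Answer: $-2374294855476$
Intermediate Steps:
$b{\left(L,f \right)} = 838 + L f$ ($b{\left(L,f \right)} = L f + 838 = 838 + L f$)
$b{\left(1961,-1964 \right)} - \left(934979 + 471679\right) \left(y + 1933810\right) = \left(838 + 1961 \left(-1964\right)\right) - \left(934979 + 471679\right) \left(-245915 + 1933810\right) = \left(838 - 3851404\right) - 1406658 \cdot 1687895 = -3850566 - 2374291004910 = -2374294855476$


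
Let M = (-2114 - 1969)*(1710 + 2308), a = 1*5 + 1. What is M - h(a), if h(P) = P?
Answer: -16405500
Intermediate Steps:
a = 6 (a = 5 + 1 = 6)
M = -16405494 (M = -4083*4018 = -16405494)
M - h(a) = -16405494 - 1*6 = -16405494 - 6 = -16405500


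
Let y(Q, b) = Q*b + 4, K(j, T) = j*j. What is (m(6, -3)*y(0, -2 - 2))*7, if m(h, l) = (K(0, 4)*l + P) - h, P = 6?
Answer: 0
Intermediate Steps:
K(j, T) = j²
y(Q, b) = 4 + Q*b
m(h, l) = 6 - h (m(h, l) = (0²*l + 6) - h = (0*l + 6) - h = (0 + 6) - h = 6 - h)
(m(6, -3)*y(0, -2 - 2))*7 = ((6 - 1*6)*(4 + 0*(-2 - 2)))*7 = ((6 - 6)*(4 + 0*(-4)))*7 = (0*(4 + 0))*7 = (0*4)*7 = 0*7 = 0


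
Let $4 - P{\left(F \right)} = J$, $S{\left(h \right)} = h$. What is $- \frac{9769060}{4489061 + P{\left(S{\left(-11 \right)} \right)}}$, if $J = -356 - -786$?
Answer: $- \frac{1953812}{897727} \approx -2.1764$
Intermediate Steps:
$J = 430$ ($J = -356 + 786 = 430$)
$P{\left(F \right)} = -426$ ($P{\left(F \right)} = 4 - 430 = -426$)
$- \frac{9769060}{4489061 + P{\left(S{\left(-11 \right)} \right)}} = - \frac{9769060}{4489061 - 426} = - \frac{9769060}{4488635} = \left(-9769060\right) \frac{1}{4488635} = - \frac{1953812}{897727}$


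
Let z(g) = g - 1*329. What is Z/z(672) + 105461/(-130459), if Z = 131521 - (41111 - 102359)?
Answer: 3587468264/6392491 ≈ 561.20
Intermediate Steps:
z(g) = -329 + g (z(g) = g - 329 = -329 + g)
Z = 192769 (Z = 131521 - 1*(-61248) = 131521 + 61248 = 192769)
Z/z(672) + 105461/(-130459) = 192769/(-329 + 672) + 105461/(-130459) = 192769/343 + 105461*(-1/130459) = 192769*(1/343) - 105461/130459 = 192769/343 - 105461/130459 = 3587468264/6392491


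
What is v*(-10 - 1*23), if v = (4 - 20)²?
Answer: -8448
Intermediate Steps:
v = 256 (v = (-16)² = 256)
v*(-10 - 1*23) = 256*(-10 - 1*23) = 256*(-10 - 23) = 256*(-33) = -8448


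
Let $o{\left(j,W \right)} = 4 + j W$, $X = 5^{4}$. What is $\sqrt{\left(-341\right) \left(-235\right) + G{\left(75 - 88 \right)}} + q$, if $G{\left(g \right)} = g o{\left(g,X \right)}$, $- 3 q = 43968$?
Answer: $-14656 + 2 \sqrt{46427} \approx -14225.0$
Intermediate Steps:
$X = 625$
$o{\left(j,W \right)} = 4 + W j$
$q = -14656$ ($q = \left(- \frac{1}{3}\right) 43968 = -14656$)
$G{\left(g \right)} = g \left(4 + 625 g\right)$
$\sqrt{\left(-341\right) \left(-235\right) + G{\left(75 - 88 \right)}} + q = \sqrt{\left(-341\right) \left(-235\right) + \left(75 - 88\right) \left(4 + 625 \left(75 - 88\right)\right)} - 14656 = \sqrt{80135 - 13 \left(4 + 625 \left(-13\right)\right)} - 14656 = \sqrt{80135 - 13 \left(4 - 8125\right)} - 14656 = \sqrt{80135 - -105573} - 14656 = \sqrt{80135 + 105573} - 14656 = \sqrt{185708} - 14656 = 2 \sqrt{46427} - 14656 = -14656 + 2 \sqrt{46427}$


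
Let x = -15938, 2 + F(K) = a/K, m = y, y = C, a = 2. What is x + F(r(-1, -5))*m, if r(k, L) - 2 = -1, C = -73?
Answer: -15938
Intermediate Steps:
r(k, L) = 1 (r(k, L) = 2 - 1 = 1)
y = -73
m = -73
F(K) = -2 + 2/K
x + F(r(-1, -5))*m = -15938 + (-2 + 2/1)*(-73) = -15938 + (-2 + 2*1)*(-73) = -15938 + (-2 + 2)*(-73) = -15938 + 0*(-73) = -15938 + 0 = -15938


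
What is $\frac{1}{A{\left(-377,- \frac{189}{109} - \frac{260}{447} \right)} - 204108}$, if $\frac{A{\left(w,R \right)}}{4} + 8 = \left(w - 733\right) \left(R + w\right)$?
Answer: $\frac{16241}{24037025380} \approx 6.7567 \cdot 10^{-7}$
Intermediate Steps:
$A{\left(w,R \right)} = -32 + 4 \left(-733 + w\right) \left(R + w\right)$ ($A{\left(w,R \right)} = -32 + 4 \left(w - 733\right) \left(R + w\right) = -32 + 4 \left(-733 + w\right) \left(R + w\right)$)
$\frac{1}{A{\left(-377,- \frac{189}{109} - \frac{260}{447} \right)} - 204108} = \frac{1}{\left(-32 - 2932 \left(- \frac{189}{109} - \frac{260}{447}\right) - -1105364 + 4 \left(-377\right)^{2} + 4 \left(- \frac{189}{109} - \frac{260}{447}\right) \left(-377\right)\right) - 204108} = \frac{1}{\left(-32 - 2932 \left(\left(-189\right) \frac{1}{109} - \frac{260}{447}\right) + 1105364 + 4 \cdot 142129 + 4 \left(\left(-189\right) \frac{1}{109} - \frac{260}{447}\right) \left(-377\right)\right) - 204108} = \frac{1}{\left(-32 - 2932 \left(- \frac{189}{109} - \frac{260}{447}\right) + 1105364 + 568516 + 4 \left(- \frac{189}{109} - \frac{260}{447}\right) \left(-377\right)\right) - 204108} = \frac{1}{\left(-32 - - \frac{330797036}{48723} + 1105364 + 568516 + 4 \left(- \frac{112823}{48723}\right) \left(-377\right)\right) - 204108} = \frac{1}{\left(-32 + \frac{330797036}{48723} + 1105364 + 568516 + \frac{170137084}{48723}\right) - 204108} = \frac{1}{\frac{27351943408}{16241} - 204108} = \frac{1}{\frac{24037025380}{16241}} = \frac{16241}{24037025380}$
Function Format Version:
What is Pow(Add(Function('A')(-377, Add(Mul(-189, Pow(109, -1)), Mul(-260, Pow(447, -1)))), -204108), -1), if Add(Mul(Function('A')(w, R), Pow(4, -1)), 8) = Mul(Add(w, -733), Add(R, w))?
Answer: Rational(16241, 24037025380) ≈ 6.7567e-7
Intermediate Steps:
Function('A')(w, R) = Add(-32, Mul(4, Add(-733, w), Add(R, w))) (Function('A')(w, R) = Add(-32, Mul(4, Mul(Add(w, -733), Add(R, w)))) = Add(-32, Mul(4, Mul(Add(-733, w), Add(R, w)))) = Add(-32, Mul(4, Add(-733, w), Add(R, w))))
Pow(Add(Function('A')(-377, Add(Mul(-189, Pow(109, -1)), Mul(-260, Pow(447, -1)))), -204108), -1) = Pow(Add(Add(-32, Mul(-2932, Add(Mul(-189, Pow(109, -1)), Mul(-260, Pow(447, -1)))), Mul(-2932, -377), Mul(4, Pow(-377, 2)), Mul(4, Add(Mul(-189, Pow(109, -1)), Mul(-260, Pow(447, -1))), -377)), -204108), -1) = Pow(Add(Add(-32, Mul(-2932, Add(Mul(-189, Rational(1, 109)), Mul(-260, Rational(1, 447)))), 1105364, Mul(4, 142129), Mul(4, Add(Mul(-189, Rational(1, 109)), Mul(-260, Rational(1, 447))), -377)), -204108), -1) = Pow(Add(Add(-32, Mul(-2932, Add(Rational(-189, 109), Rational(-260, 447))), 1105364, 568516, Mul(4, Add(Rational(-189, 109), Rational(-260, 447)), -377)), -204108), -1) = Pow(Add(Add(-32, Mul(-2932, Rational(-112823, 48723)), 1105364, 568516, Mul(4, Rational(-112823, 48723), -377)), -204108), -1) = Pow(Add(Add(-32, Rational(330797036, 48723), 1105364, 568516, Rational(170137084, 48723)), -204108), -1) = Pow(Add(Rational(27351943408, 16241), -204108), -1) = Pow(Rational(24037025380, 16241), -1) = Rational(16241, 24037025380)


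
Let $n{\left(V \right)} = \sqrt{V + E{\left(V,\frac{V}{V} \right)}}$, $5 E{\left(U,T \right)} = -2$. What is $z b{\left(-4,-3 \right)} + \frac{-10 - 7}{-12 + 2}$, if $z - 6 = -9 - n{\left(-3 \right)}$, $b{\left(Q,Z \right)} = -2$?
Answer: $\frac{77}{10} + \frac{2 i \sqrt{85}}{5} \approx 7.7 + 3.6878 i$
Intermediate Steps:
$E{\left(U,T \right)} = - \frac{2}{5}$ ($E{\left(U,T \right)} = \frac{1}{5} \left(-2\right) = - \frac{2}{5}$)
$n{\left(V \right)} = \sqrt{- \frac{2}{5} + V}$ ($n{\left(V \right)} = \sqrt{V - \frac{2}{5}} = \sqrt{- \frac{2}{5} + V}$)
$z = -3 - \frac{i \sqrt{85}}{5}$ ($z = 6 - \left(9 + \frac{\sqrt{-10 + 25 \left(-3\right)}}{5}\right) = 6 - \left(9 + \frac{\sqrt{-10 - 75}}{5}\right) = 6 - \left(9 + \frac{\sqrt{-85}}{5}\right) = 6 - \left(9 + \frac{i \sqrt{85}}{5}\right) = -3 - \frac{i \sqrt{85}}{5} \approx -3.0 - 1.8439 i$)
$z b{\left(-4,-3 \right)} + \frac{-10 - 7}{-12 + 2} = \left(-3 - \frac{i \sqrt{85}}{5}\right) \left(-2\right) + \frac{-10 - 7}{-12 + 2} = \left(6 + \frac{2 i \sqrt{85}}{5}\right) - \frac{17}{-10} = \left(6 + \frac{2 i \sqrt{85}}{5}\right) - - \frac{17}{10} = \left(6 + \frac{2 i \sqrt{85}}{5}\right) + \frac{17}{10} = \frac{77}{10} + \frac{2 i \sqrt{85}}{5}$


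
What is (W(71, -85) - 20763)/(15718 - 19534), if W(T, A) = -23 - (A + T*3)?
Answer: 10457/1908 ≈ 5.4806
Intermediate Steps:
W(T, A) = -23 - A - 3*T (W(T, A) = -23 - (A + 3*T) = -23 + (-A - 3*T) = -23 - A - 3*T)
(W(71, -85) - 20763)/(15718 - 19534) = ((-23 - 1*(-85) - 3*71) - 20763)/(15718 - 19534) = ((-23 + 85 - 213) - 20763)/(-3816) = (-151 - 20763)*(-1/3816) = -20914*(-1/3816) = 10457/1908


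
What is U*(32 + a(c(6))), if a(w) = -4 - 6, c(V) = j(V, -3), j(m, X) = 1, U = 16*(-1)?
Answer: -352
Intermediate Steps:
U = -16
c(V) = 1
a(w) = -10
U*(32 + a(c(6))) = -16*(32 - 10) = -16*22 = -352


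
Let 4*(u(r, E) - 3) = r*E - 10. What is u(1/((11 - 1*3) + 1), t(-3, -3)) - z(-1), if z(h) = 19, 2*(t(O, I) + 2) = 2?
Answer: -667/36 ≈ -18.528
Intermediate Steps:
t(O, I) = -1 (t(O, I) = -2 + (1/2)*2 = -2 + 1 = -1)
u(r, E) = 1/2 + E*r/4 (u(r, E) = 3 + (r*E - 10)/4 = 3 + (E*r - 10)/4 = 3 + (-10 + E*r)/4 = 3 + (-5/2 + E*r/4) = 1/2 + E*r/4)
u(1/((11 - 1*3) + 1), t(-3, -3)) - z(-1) = (1/2 + (1/4)*(-1)/((11 - 1*3) + 1)) - 1*19 = (1/2 + (1/4)*(-1)/((11 - 3) + 1)) - 19 = (1/2 + (1/4)*(-1)/(8 + 1)) - 19 = (1/2 + (1/4)*(-1)/9) - 19 = (1/2 + (1/4)*(-1)*(1/9)) - 19 = (1/2 - 1/36) - 19 = 17/36 - 19 = -667/36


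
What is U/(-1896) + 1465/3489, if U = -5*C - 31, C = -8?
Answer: 915413/2205048 ≈ 0.41514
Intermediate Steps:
U = 9 (U = -5*(-8) - 31 = 40 - 31 = 9)
U/(-1896) + 1465/3489 = 9/(-1896) + 1465/3489 = 9*(-1/1896) + 1465*(1/3489) = -3/632 + 1465/3489 = 915413/2205048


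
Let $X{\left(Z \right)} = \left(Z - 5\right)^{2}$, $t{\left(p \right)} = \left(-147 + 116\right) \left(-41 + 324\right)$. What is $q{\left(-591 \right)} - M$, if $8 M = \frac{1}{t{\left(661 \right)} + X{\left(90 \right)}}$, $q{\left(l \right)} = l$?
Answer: $- \frac{7318943}{12384} \approx -591.0$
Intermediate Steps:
$t{\left(p \right)} = -8773$ ($t{\left(p \right)} = \left(-31\right) 283 = -8773$)
$X{\left(Z \right)} = \left(-5 + Z\right)^{2}$
$M = - \frac{1}{12384}$ ($M = \frac{1}{8 \left(-8773 + \left(-5 + 90\right)^{2}\right)} = \frac{1}{8 \left(-8773 + 85^{2}\right)} = \frac{1}{8 \left(-8773 + 7225\right)} = \frac{1}{8 \left(-1548\right)} = \frac{1}{8} \left(- \frac{1}{1548}\right) = - \frac{1}{12384} \approx -8.0749 \cdot 10^{-5}$)
$q{\left(-591 \right)} - M = -591 - - \frac{1}{12384} = -591 + \frac{1}{12384} = - \frac{7318943}{12384}$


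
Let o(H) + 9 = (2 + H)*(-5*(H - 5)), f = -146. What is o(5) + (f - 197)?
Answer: -352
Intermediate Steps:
o(H) = -9 + (2 + H)*(25 - 5*H) (o(H) = -9 + (2 + H)*(-5*(H - 5)) = -9 + (2 + H)*(-5*(-5 + H)) = -9 + (2 + H)*(25 - 5*H))
o(5) + (f - 197) = (41 - 5*5² + 15*5) + (-146 - 197) = (41 - 5*25 + 75) - 343 = (41 - 125 + 75) - 343 = -9 - 343 = -352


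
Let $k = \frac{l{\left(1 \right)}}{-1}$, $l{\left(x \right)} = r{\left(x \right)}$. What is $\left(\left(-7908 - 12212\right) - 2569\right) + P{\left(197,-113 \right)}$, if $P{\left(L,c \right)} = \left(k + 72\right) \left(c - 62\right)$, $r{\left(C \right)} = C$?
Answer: $-35114$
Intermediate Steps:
$l{\left(x \right)} = x$
$k = -1$ ($k = 1 \frac{1}{-1} = 1 \left(-1\right) = -1$)
$P{\left(L,c \right)} = -4402 + 71 c$ ($P{\left(L,c \right)} = \left(-1 + 72\right) \left(c - 62\right) = 71 \left(-62 + c\right) = -4402 + 71 c$)
$\left(\left(-7908 - 12212\right) - 2569\right) + P{\left(197,-113 \right)} = \left(\left(-7908 - 12212\right) - 2569\right) + \left(-4402 + 71 \left(-113\right)\right) = \left(-20120 - 2569\right) - 12425 = -22689 - 12425 = -35114$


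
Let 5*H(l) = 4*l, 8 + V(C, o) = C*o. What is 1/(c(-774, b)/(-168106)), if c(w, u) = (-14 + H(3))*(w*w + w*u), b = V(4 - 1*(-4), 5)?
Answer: 420265/16654932 ≈ 0.025234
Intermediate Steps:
V(C, o) = -8 + C*o
H(l) = 4*l/5 (H(l) = (4*l)/5 = 4*l/5)
b = 32 (b = -8 + (4 - 1*(-4))*5 = -8 + (4 + 4)*5 = -8 + 8*5 = -8 + 40 = 32)
c(w, u) = -58*w²/5 - 58*u*w/5 (c(w, u) = (-14 + (⅘)*3)*(w*w + w*u) = (-14 + 12/5)*(w² + u*w) = -58*(w² + u*w)/5 = -58*w²/5 - 58*u*w/5)
1/(c(-774, b)/(-168106)) = 1/(-58/5*(-774)*(32 - 774)/(-168106)) = 1/(-58/5*(-774)*(-742)*(-1/168106)) = 1/(-33309864/5*(-1/168106)) = 1/(16654932/420265) = 420265/16654932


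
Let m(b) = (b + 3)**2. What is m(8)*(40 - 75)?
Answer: -4235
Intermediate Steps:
m(b) = (3 + b)**2
m(8)*(40 - 75) = (3 + 8)**2*(40 - 75) = 11**2*(-35) = 121*(-35) = -4235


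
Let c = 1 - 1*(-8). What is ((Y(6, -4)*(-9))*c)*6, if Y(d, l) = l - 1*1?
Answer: 2430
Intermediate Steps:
Y(d, l) = -1 + l (Y(d, l) = l - 1 = -1 + l)
c = 9 (c = 1 + 8 = 9)
((Y(6, -4)*(-9))*c)*6 = (((-1 - 4)*(-9))*9)*6 = (-5*(-9)*9)*6 = (45*9)*6 = 405*6 = 2430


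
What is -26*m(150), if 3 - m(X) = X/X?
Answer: -52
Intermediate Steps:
m(X) = 2 (m(X) = 3 - X/X = 3 - 1*1 = 3 - 1 = 2)
-26*m(150) = -26*2 = -52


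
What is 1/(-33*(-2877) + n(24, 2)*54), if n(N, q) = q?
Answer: 1/95049 ≈ 1.0521e-5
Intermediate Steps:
1/(-33*(-2877) + n(24, 2)*54) = 1/(-33*(-2877) + 2*54) = 1/(94941 + 108) = 1/95049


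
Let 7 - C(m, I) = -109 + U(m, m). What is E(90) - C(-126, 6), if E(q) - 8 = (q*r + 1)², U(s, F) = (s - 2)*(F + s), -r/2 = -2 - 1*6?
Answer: 2108629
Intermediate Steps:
r = 16 (r = -2*(-2 - 1*6) = -2*(-2 - 6) = -2*(-8) = 16)
U(s, F) = (-2 + s)*(F + s)
E(q) = 8 + (1 + 16*q)² (E(q) = 8 + (q*16 + 1)² = 8 + (16*q + 1)² = 8 + (1 + 16*q)²)
C(m, I) = 116 - 2*m² + 4*m (C(m, I) = 7 - (-109 + (m² - 2*m - 2*m + m*m)) = 7 - (-109 + (m² - 2*m - 2*m + m²)) = 7 - (-109 + (-4*m + 2*m²)) = 7 - (-109 - 4*m + 2*m²) = 7 + (109 - 2*m² + 4*m) = 116 - 2*m² + 4*m)
E(90) - C(-126, 6) = (8 + (1 + 16*90)²) - (116 - 2*(-126)² + 4*(-126)) = (8 + (1 + 1440)²) - (116 - 2*15876 - 504) = (8 + 1441²) - (116 - 31752 - 504) = (8 + 2076481) - 1*(-32140) = 2076489 + 32140 = 2108629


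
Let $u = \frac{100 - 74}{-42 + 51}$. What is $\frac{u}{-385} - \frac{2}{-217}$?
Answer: $\frac{184}{107415} \approx 0.001713$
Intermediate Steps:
$u = \frac{26}{9} \approx 2.8889$
$\frac{u}{-385} - \frac{2}{-217} = \frac{26}{9 \left(-385\right)} - \frac{2}{-217} = \frac{26}{9} \left(- \frac{1}{385}\right) - - \frac{2}{217} = - \frac{26}{3465} + \frac{2}{217} = \frac{184}{107415}$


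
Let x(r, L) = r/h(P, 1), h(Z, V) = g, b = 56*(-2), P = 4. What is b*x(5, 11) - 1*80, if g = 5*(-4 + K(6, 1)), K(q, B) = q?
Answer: -136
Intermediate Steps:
b = -112
g = 10 (g = 5*(-4 + 6) = 5*2 = 10)
h(Z, V) = 10
x(r, L) = r/10
b*x(5, 11) - 1*80 = -56*5/5 - 1*80 = -112*1/2 - 80 = -56 - 80 = -136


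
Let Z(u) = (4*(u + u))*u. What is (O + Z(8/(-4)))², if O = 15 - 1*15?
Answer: 1024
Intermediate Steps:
Z(u) = 8*u² (Z(u) = (4*(2*u))*u = (8*u)*u = 8*u²)
O = 0 (O = 15 - 15 = 0)
(O + Z(8/(-4)))² = (0 + 8*(8/(-4))²)² = (0 + 8*(8*(-¼))²)² = (0 + 8*(-2)²)² = (0 + 8*4)² = (0 + 32)² = 32² = 1024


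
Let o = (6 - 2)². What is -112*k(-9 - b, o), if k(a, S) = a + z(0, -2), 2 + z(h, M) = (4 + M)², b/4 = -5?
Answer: -1456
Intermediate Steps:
b = -20 (b = 4*(-5) = -20)
z(h, M) = -2 + (4 + M)²
o = 16 (o = 4² = 16)
k(a, S) = 2 + a (k(a, S) = a + (-2 + (4 - 2)²) = a + (-2 + 2²) = a + (-2 + 4) = a + 2 = 2 + a)
-112*k(-9 - b, o) = -112*(2 + (-9 - 1*(-20))) = -112*(2 + (-9 + 20)) = -112*(2 + 11) = -112*13 = -1456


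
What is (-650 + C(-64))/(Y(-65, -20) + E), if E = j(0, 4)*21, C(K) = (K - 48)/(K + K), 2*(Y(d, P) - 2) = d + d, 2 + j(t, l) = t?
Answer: 1731/280 ≈ 6.1821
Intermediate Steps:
j(t, l) = -2 + t
Y(d, P) = 2 + d (Y(d, P) = 2 + (d + d)/2 = 2 + (2*d)/2 = 2 + d)
C(K) = (-48 + K)/(2*K) (C(K) = (-48 + K)/((2*K)) = (-48 + K)*(1/(2*K)) = (-48 + K)/(2*K))
E = -42 (E = (-2 + 0)*21 = -2*21 = -42)
(-650 + C(-64))/(Y(-65, -20) + E) = (-650 + (1/2)*(-48 - 64)/(-64))/((2 - 65) - 42) = (-650 + (1/2)*(-1/64)*(-112))/(-63 - 42) = (-650 + 7/8)/(-105) = -5193/8*(-1/105) = 1731/280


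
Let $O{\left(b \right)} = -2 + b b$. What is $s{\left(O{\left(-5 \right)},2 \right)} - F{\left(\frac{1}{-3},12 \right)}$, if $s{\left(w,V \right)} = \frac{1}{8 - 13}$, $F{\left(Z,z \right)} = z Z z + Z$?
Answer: $\frac{722}{15} \approx 48.133$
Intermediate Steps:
$F{\left(Z,z \right)} = Z + Z z^{2}$ ($F{\left(Z,z \right)} = Z z z + Z = Z z^{2} + Z = Z + Z z^{2}$)
$O{\left(b \right)} = -2 + b^{2}$
$s{\left(w,V \right)} = - \frac{1}{5}$ ($s{\left(w,V \right)} = \frac{1}{-5} = - \frac{1}{5}$)
$s{\left(O{\left(-5 \right)},2 \right)} - F{\left(\frac{1}{-3},12 \right)} = - \frac{1}{5} - \frac{1 + 12^{2}}{-3} = - \frac{1}{5} - - \frac{1 + 144}{3} = - \frac{1}{5} - \left(- \frac{1}{3}\right) 145 = - \frac{1}{5} - - \frac{145}{3} = - \frac{1}{5} + \frac{145}{3} = \frac{722}{15}$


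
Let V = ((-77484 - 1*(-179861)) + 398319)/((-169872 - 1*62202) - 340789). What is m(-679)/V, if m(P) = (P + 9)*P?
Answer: -18615183185/35764 ≈ -5.2050e+5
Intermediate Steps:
m(P) = P*(9 + P) (m(P) = (9 + P)*P = P*(9 + P))
V = -500696/572863 (V = ((-77484 + 179861) + 398319)/((-169872 - 62202) - 340789) = (102377 + 398319)/(-232074 - 340789) = 500696/(-572863) = 500696*(-1/572863) = -500696/572863 ≈ -0.87402)
m(-679)/V = (-679*(9 - 679))/(-500696/572863) = -679*(-670)*(-572863/500696) = 454930*(-572863/500696) = -18615183185/35764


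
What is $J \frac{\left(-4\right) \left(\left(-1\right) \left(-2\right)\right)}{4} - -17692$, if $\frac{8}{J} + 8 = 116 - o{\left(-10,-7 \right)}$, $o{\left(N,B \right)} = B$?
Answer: $\frac{2034564}{115} \approx 17692.0$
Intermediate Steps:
$J = \frac{8}{115}$ ($J = \frac{8}{-8 + \left(116 - -7\right)} = \frac{8}{-8 + \left(116 + 7\right)} = \frac{8}{-8 + 123} = \frac{8}{115} \approx 0.069565$)
$J \frac{\left(-4\right) \left(\left(-1\right) \left(-2\right)\right)}{4} - -17692 = \frac{8 \frac{\left(-4\right) \left(\left(-1\right) \left(-2\right)\right)}{4}}{115} - -17692 = \frac{8 \left(-4\right) 2 \cdot \frac{1}{4}}{115} + 17692 = \frac{8 \left(\left(-8\right) \frac{1}{4}\right)}{115} + 17692 = \frac{8}{115} \left(-2\right) + 17692 = - \frac{16}{115} + 17692 = \frac{2034564}{115}$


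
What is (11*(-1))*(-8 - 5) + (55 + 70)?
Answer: 268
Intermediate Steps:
(11*(-1))*(-8 - 5) + (55 + 70) = -11*(-13) + 125 = 143 + 125 = 268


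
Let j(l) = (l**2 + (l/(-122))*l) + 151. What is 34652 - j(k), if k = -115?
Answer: 2608897/122 ≈ 21384.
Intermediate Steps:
j(l) = 151 + 121*l**2/122 (j(l) = (l**2 + (l*(-1/122))*l) + 151 = (l**2 + (-l/122)*l) + 151 = (l**2 - l**2/122) + 151 = 121*l**2/122 + 151 = 151 + 121*l**2/122)
34652 - j(k) = 34652 - (151 + (121/122)*(-115)**2) = 34652 - (151 + (121/122)*13225) = 34652 - (151 + 1600225/122) = 34652 - 1*1618647/122 = 34652 - 1618647/122 = 2608897/122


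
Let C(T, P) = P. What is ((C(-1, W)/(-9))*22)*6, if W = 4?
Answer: -176/3 ≈ -58.667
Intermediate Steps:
((C(-1, W)/(-9))*22)*6 = ((4/(-9))*22)*6 = ((4*(-1/9))*22)*6 = -4/9*22*6 = -88/9*6 = -176/3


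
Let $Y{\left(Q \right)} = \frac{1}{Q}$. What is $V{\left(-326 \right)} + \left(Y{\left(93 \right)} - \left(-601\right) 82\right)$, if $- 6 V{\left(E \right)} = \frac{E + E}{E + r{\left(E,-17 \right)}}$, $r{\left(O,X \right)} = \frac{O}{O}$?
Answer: $\frac{1489538669}{30225} \approx 49282.0$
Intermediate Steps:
$r{\left(O,X \right)} = 1$
$V{\left(E \right)} = - \frac{E}{3 \left(1 + E\right)}$ ($V{\left(E \right)} = - \frac{\left(E + E\right) \frac{1}{E + 1}}{6} = - \frac{2 E \frac{1}{1 + E}}{6} = - \frac{E}{3 \left(1 + E\right)}$)
$V{\left(-326 \right)} + \left(Y{\left(93 \right)} - \left(-601\right) 82\right) = \left(-1\right) \left(-326\right) \frac{1}{3 + 3 \left(-326\right)} + \left(\frac{1}{93} - \left(-601\right) 82\right) = \left(-1\right) \left(-326\right) \frac{1}{3 - 978} + \left(\frac{1}{93} - -49282\right) = \left(-1\right) \left(-326\right) \frac{1}{-975} + \left(\frac{1}{93} + 49282\right) = \left(-1\right) \left(-326\right) \left(- \frac{1}{975}\right) + \frac{4583227}{93} = - \frac{326}{975} + \frac{4583227}{93} = \frac{1489538669}{30225}$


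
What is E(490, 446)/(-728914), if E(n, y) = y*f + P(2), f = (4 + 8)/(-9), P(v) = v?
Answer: 889/1093371 ≈ 0.00081308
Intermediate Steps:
f = -4/3 (f = 12*(-⅑) = -4/3 ≈ -1.3333)
E(n, y) = 2 - 4*y/3 (E(n, y) = y*(-4/3) + 2 = -4*y/3 + 2 = 2 - 4*y/3)
E(490, 446)/(-728914) = (2 - 4/3*446)/(-728914) = (2 - 1784/3)*(-1/728914) = -1778/3*(-1/728914) = 889/1093371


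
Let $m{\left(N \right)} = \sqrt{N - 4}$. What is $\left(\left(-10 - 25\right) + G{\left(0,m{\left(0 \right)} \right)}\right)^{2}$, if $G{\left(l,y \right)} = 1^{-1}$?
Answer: $1156$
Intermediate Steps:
$m{\left(N \right)} = \sqrt{-4 + N}$
$G{\left(l,y \right)} = 1$
$\left(\left(-10 - 25\right) + G{\left(0,m{\left(0 \right)} \right)}\right)^{2} = \left(\left(-10 - 25\right) + 1\right)^{2} = \left(-35 + 1\right)^{2} = \left(-34\right)^{2} = 1156$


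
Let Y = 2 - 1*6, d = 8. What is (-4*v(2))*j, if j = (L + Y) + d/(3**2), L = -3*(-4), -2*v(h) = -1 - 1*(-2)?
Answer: 160/9 ≈ 17.778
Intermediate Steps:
Y = -4 (Y = 2 - 6 = -4)
v(h) = -1/2 (v(h) = -(-1 - 1*(-2))/2 = -(-1 + 2)/2 = -1/2*1 = -1/2)
L = 12
j = 80/9 (j = (12 - 4) + 8/(3**2) = 8 + 8/9 = 80/9 ≈ 8.8889)
(-4*v(2))*j = -4*(-1/2)*(80/9) = 2*(80/9) = 160/9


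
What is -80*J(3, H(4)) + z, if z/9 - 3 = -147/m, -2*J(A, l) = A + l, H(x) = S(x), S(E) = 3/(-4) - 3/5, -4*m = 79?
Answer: 12639/79 ≈ 159.99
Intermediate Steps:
m = -79/4 (m = -¼*79 = -79/4 ≈ -19.750)
S(E) = -27/20 (S(E) = 3*(-¼) - 3*⅕ = -¾ - ⅗ = -27/20)
H(x) = -27/20
J(A, l) = -A/2 - l/2 (J(A, l) = -(A + l)/2 = -A/2 - l/2)
z = 7425/79 (z = 27 + 9*(-147/(-79/4)) = 27 + 9*(-147*(-4/79)) = 27 + 9*(588/79) = 27 + 5292/79 = 7425/79 ≈ 93.987)
-80*J(3, H(4)) + z = -80*(-½*3 - ½*(-27/20)) + 7425/79 = -80*(-3/2 + 27/40) + 7425/79 = -80*(-33/40) + 7425/79 = 66 + 7425/79 = 12639/79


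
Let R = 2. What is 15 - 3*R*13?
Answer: -63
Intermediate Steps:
15 - 3*R*13 = 15 - 3*2*13 = 15 - 6*13 = 15 - 78 = -63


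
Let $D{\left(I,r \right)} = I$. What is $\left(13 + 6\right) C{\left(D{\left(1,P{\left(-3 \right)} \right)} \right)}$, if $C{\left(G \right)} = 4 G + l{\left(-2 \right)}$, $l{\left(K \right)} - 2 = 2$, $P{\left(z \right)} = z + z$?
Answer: $152$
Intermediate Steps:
$P{\left(z \right)} = 2 z$
$l{\left(K \right)} = 4$ ($l{\left(K \right)} = 2 + 2 = 4$)
$C{\left(G \right)} = 4 + 4 G$ ($C{\left(G \right)} = 4 G + 4 = 4 + 4 G$)
$\left(13 + 6\right) C{\left(D{\left(1,P{\left(-3 \right)} \right)} \right)} = \left(13 + 6\right) \left(4 + 4 \cdot 1\right) = 19 \left(4 + 4\right) = 19 \cdot 8 = 152$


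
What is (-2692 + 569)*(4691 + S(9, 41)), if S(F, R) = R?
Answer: -10046036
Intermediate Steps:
(-2692 + 569)*(4691 + S(9, 41)) = (-2692 + 569)*(4691 + 41) = -2123*4732 = -10046036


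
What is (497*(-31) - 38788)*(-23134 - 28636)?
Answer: 2805675150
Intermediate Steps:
(497*(-31) - 38788)*(-23134 - 28636) = (-15407 - 38788)*(-51770) = -54195*(-51770) = 2805675150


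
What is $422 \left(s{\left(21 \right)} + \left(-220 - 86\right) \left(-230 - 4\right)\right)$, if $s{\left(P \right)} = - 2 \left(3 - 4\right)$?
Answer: $30217732$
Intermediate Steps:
$s{\left(P \right)} = 2$ ($s{\left(P \right)} = \left(-2\right) \left(-1\right) = 2$)
$422 \left(s{\left(21 \right)} + \left(-220 - 86\right) \left(-230 - 4\right)\right) = 422 \left(2 + \left(-220 - 86\right) \left(-230 - 4\right)\right) = 422 \left(2 - -71604\right) = 422 \left(2 + 71604\right) = 422 \cdot 71606 = 30217732$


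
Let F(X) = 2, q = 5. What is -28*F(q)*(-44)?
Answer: 2464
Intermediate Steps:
-28*F(q)*(-44) = -28*2*(-44) = -56*(-44) = 2464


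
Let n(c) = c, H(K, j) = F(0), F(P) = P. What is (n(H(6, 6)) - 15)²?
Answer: 225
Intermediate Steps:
H(K, j) = 0
(n(H(6, 6)) - 15)² = (0 - 15)² = (-15)² = 225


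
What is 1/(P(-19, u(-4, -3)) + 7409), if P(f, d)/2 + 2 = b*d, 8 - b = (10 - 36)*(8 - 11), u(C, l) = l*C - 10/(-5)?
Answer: 1/5445 ≈ 0.00018365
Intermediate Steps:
u(C, l) = 2 + C*l (u(C, l) = C*l - 10*(-⅕) = C*l + 2 = 2 + C*l)
b = -70 (b = 8 - (10 - 36)*(8 - 11) = 8 - (-26)*(-3) = 8 - 1*78 = 8 - 78 = -70)
P(f, d) = -4 - 140*d (P(f, d) = -4 + 2*(-70*d) = -4 - 140*d)
1/(P(-19, u(-4, -3)) + 7409) = 1/((-4 - 140*(2 - 4*(-3))) + 7409) = 1/((-4 - 140*(2 + 12)) + 7409) = 1/((-4 - 140*14) + 7409) = 1/((-4 - 1960) + 7409) = 1/(-1964 + 7409) = 1/5445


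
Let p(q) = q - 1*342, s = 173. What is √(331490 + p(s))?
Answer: √331321 ≈ 575.60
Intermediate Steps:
p(q) = -342 + q (p(q) = q - 342 = -342 + q)
√(331490 + p(s)) = √(331490 + (-342 + 173)) = √(331490 - 169) = √331321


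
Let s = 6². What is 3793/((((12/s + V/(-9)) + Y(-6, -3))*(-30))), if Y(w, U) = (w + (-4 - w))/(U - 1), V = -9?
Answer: -3793/70 ≈ -54.186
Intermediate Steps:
s = 36
Y(w, U) = -4/(-1 + U)
3793/((((12/s + V/(-9)) + Y(-6, -3))*(-30))) = 3793/((((12/36 - 9/(-9)) - 4/(-1 - 3))*(-30))) = 3793/((((12*(1/36) - 9*(-⅑)) - 4/(-4))*(-30))) = 3793/((((⅓ + 1) - 4*(-¼))*(-30))) = 3793/(((4/3 + 1)*(-30))) = 3793/(((7/3)*(-30))) = 3793/(-70) = 3793*(-1/70) = -3793/70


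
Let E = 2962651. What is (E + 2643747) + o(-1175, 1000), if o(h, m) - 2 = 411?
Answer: 5606811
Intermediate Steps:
o(h, m) = 413 (o(h, m) = 2 + 411 = 413)
(E + 2643747) + o(-1175, 1000) = (2962651 + 2643747) + 413 = 5606398 + 413 = 5606811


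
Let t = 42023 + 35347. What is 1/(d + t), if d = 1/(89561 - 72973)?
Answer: 16588/1283413561 ≈ 1.2925e-5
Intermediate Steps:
t = 77370
d = 1/16588 ≈ 6.0285e-5
1/(d + t) = 1/(1/16588 + 77370) = 1/(1283413561/16588) = 16588/1283413561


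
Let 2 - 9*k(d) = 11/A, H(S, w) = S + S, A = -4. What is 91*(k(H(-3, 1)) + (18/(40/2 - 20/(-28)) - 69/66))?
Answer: 1835561/57420 ≈ 31.967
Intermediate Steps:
H(S, w) = 2*S
k(d) = 19/36 (k(d) = 2/9 - 11/(9*(-4)) = 2/9 - 11*(-1)/(9*4) = 2/9 - ⅑*(-11/4) = 2/9 + 11/36 = 19/36)
91*(k(H(-3, 1)) + (18/(40/2 - 20/(-28)) - 69/66)) = 91*(19/36 + (18/(40/2 - 20/(-28)) - 69/66)) = 91*(19/36 + (18/(40*(½) - 20*(-1/28)) - 69*1/66)) = 91*(19/36 + (18/(20 + 5/7) - 23/22)) = 91*(19/36 + (18/(145/7) - 23/22)) = 91*(19/36 + (18*(7/145) - 23/22)) = 91*(19/36 + (126/145 - 23/22)) = 91*(19/36 - 563/3190) = 91*(20171/57420) = 1835561/57420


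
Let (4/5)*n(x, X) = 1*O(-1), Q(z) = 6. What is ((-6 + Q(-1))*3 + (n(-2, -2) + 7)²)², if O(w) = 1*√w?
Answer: 497681/256 + 26565*I/16 ≈ 1944.1 + 1660.3*I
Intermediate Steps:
O(w) = √w
n(x, X) = 5*I/4 (n(x, X) = 5*(1*√(-1))/4 = 5*(1*I)/4 = 5*I/4)
((-6 + Q(-1))*3 + (n(-2, -2) + 7)²)² = ((-6 + 6)*3 + (5*I/4 + 7)²)² = (0*3 + (7 + 5*I/4)²)² = (0 + (7 + 5*I/4)²)² = ((7 + 5*I/4)²)² = (7 + 5*I/4)⁴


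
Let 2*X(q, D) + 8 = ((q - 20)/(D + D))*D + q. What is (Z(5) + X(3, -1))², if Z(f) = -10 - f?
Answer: 7569/16 ≈ 473.06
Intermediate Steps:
X(q, D) = -9 + 3*q/4 (X(q, D) = -4 + (((q - 20)/(D + D))*D + q)/2 = -4 + (((-20 + q)/((2*D)))*D + q)/2 = -4 + (((-20 + q)*(1/(2*D)))*D + q)/2 = -4 + (((-20 + q)/(2*D))*D + q)/2 = -4 + ((-10 + q/2) + q)/2 = -4 + (-10 + 3*q/2)/2 = -4 + (-5 + 3*q/4) = -9 + 3*q/4)
(Z(5) + X(3, -1))² = ((-10 - 1*5) + (-9 + (¾)*3))² = ((-10 - 5) + (-9 + 9/4))² = (-15 - 27/4)² = (-87/4)² = 7569/16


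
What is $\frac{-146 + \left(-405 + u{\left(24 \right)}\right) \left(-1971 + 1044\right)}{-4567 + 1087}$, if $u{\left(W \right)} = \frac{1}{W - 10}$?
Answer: $- \frac{5253119}{48720} \approx -107.82$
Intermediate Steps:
$u{\left(W \right)} = \frac{1}{-10 + W}$
$\frac{-146 + \left(-405 + u{\left(24 \right)}\right) \left(-1971 + 1044\right)}{-4567 + 1087} = \frac{-146 + \left(-405 + \frac{1}{-10 + 24}\right) \left(-1971 + 1044\right)}{-4567 + 1087} = \frac{-146 + \left(-405 + \frac{1}{14}\right) \left(-927\right)}{-3480} = \left(-146 + \left(-405 + \frac{1}{14}\right) \left(-927\right)\right) \left(- \frac{1}{3480}\right) = \left(-146 - - \frac{5255163}{14}\right) \left(- \frac{1}{3480}\right) = \left(-146 + \frac{5255163}{14}\right) \left(- \frac{1}{3480}\right) = \frac{5253119}{14} \left(- \frac{1}{3480}\right) = - \frac{5253119}{48720}$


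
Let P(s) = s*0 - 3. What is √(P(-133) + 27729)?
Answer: √27726 ≈ 166.51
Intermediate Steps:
P(s) = -3 (P(s) = 0 - 3 = -3)
√(P(-133) + 27729) = √(-3 + 27729) = √27726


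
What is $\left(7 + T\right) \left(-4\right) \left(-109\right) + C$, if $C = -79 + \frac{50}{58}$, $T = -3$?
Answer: $\frac{48310}{29} \approx 1665.9$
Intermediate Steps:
$C = - \frac{2266}{29}$ ($C = -79 + 50 \cdot \frac{1}{58} = -79 + \frac{25}{29} = - \frac{2266}{29} \approx -78.138$)
$\left(7 + T\right) \left(-4\right) \left(-109\right) + C = \left(7 - 3\right) \left(-4\right) \left(-109\right) - \frac{2266}{29} = 4 \left(-4\right) \left(-109\right) - \frac{2266}{29} = \left(-16\right) \left(-109\right) - \frac{2266}{29} = 1744 - \frac{2266}{29} = \frac{48310}{29}$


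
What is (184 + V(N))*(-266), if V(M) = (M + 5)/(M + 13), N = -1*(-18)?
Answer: -1523382/31 ≈ -49141.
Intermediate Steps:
N = 18
V(M) = (5 + M)/(13 + M)
(184 + V(N))*(-266) = (184 + (5 + 18)/(13 + 18))*(-266) = (184 + 23/31)*(-266) = (5727/31)*(-266) = -1523382/31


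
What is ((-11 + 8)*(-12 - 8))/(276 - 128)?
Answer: 15/37 ≈ 0.40541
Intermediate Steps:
((-11 + 8)*(-12 - 8))/(276 - 128) = (-3*(-20))/148 = (1/148)*60 = 15/37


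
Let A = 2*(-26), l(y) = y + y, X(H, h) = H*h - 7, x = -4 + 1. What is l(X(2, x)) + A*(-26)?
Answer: 1326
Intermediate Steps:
x = -3
X(H, h) = -7 + H*h
l(y) = 2*y
A = -52
l(X(2, x)) + A*(-26) = 2*(-7 + 2*(-3)) - 52*(-26) = 2*(-7 - 6) + 1352 = 2*(-13) + 1352 = -26 + 1352 = 1326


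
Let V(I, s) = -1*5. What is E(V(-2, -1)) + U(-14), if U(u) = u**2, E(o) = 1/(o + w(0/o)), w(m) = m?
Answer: 979/5 ≈ 195.80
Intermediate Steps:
V(I, s) = -5
E(o) = 1/o (E(o) = 1/(o + 0/o) = 1/(o + 0) = 1/o)
E(V(-2, -1)) + U(-14) = 1/(-5) + (-14)**2 = -1/5 + 196 = 979/5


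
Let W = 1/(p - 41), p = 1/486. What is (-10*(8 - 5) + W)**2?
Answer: 357886311696/397005625 ≈ 901.46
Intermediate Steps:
p = 1/486 ≈ 0.0020576
W = -486/19925 (W = 1/(1/486 - 41) = 1/(-19925/486) = -486/19925 ≈ -0.024391)
(-10*(8 - 5) + W)**2 = (-10*(8 - 5) - 486/19925)**2 = (-10*3 - 486/19925)**2 = (-30 - 486/19925)**2 = (-598236/19925)**2 = 357886311696/397005625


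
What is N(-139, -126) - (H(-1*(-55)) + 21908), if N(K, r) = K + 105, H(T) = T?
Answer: -21997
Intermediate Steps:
N(K, r) = 105 + K
N(-139, -126) - (H(-1*(-55)) + 21908) = (105 - 139) - (-1*(-55) + 21908) = -34 - (55 + 21908) = -34 - 1*21963 = -34 - 21963 = -21997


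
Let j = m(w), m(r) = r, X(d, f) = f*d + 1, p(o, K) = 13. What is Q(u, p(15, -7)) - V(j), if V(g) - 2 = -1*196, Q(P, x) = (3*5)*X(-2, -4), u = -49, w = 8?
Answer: 329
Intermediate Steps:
X(d, f) = 1 + d*f (X(d, f) = d*f + 1 = 1 + d*f)
Q(P, x) = 135 (Q(P, x) = (3*5)*(1 - 2*(-4)) = 15*(1 + 8) = 15*9 = 135)
j = 8
V(g) = -194 (V(g) = 2 - 1*196 = 2 - 196 = -194)
Q(u, p(15, -7)) - V(j) = 135 - 1*(-194) = 135 + 194 = 329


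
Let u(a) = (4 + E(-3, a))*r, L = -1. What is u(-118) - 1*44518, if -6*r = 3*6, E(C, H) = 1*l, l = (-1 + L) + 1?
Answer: -44527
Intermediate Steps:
l = -1 (l = (-1 - 1) + 1 = -2 + 1 = -1)
E(C, H) = -1 (E(C, H) = 1*(-1) = -1)
r = -3 (r = -6/2 = -⅙*18 = -3)
u(a) = -9 (u(a) = (4 - 1)*(-3) = 3*(-3) = -9)
u(-118) - 1*44518 = -9 - 1*44518 = -9 - 44518 = -44527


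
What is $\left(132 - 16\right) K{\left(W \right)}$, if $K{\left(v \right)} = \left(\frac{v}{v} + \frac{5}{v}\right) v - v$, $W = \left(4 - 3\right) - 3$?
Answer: $580$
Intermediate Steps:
$W = -2$ ($W = 1 - 3 = -2$)
$K{\left(v \right)} = - v + v \left(1 + \frac{5}{v}\right)$ ($K{\left(v \right)} = \left(1 + \frac{5}{v}\right) v - v = v \left(1 + \frac{5}{v}\right) - v = - v + v \left(1 + \frac{5}{v}\right)$)
$\left(132 - 16\right) K{\left(W \right)} = \left(132 - 16\right) 5 = 116 \cdot 5 = 580$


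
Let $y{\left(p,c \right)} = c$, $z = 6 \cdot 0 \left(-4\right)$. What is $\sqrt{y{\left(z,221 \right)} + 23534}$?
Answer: $\sqrt{23755} \approx 154.13$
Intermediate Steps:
$z = 0$ ($z = 0 \left(-4\right) = 0$)
$\sqrt{y{\left(z,221 \right)} + 23534} = \sqrt{221 + 23534} = \sqrt{23755}$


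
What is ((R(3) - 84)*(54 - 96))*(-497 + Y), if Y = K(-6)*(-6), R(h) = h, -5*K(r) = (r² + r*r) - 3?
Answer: -7045542/5 ≈ -1.4091e+6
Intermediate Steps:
K(r) = ⅗ - 2*r²/5 (K(r) = -((r² + r*r) - 3)/5 = -((r² + r²) - 3)/5 = -(2*r² - 3)/5 = -(-3 + 2*r²)/5 = ⅗ - 2*r²/5)
Y = 414/5 (Y = (⅗ - ⅖*(-6)²)*(-6) = (⅗ - ⅖*36)*(-6) = (⅗ - 72/5)*(-6) = -69/5*(-6) = 414/5 ≈ 82.800)
((R(3) - 84)*(54 - 96))*(-497 + Y) = ((3 - 84)*(54 - 96))*(-497 + 414/5) = -81*(-42)*(-2071/5) = 3402*(-2071/5) = -7045542/5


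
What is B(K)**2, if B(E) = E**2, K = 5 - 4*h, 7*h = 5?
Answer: 50625/2401 ≈ 21.085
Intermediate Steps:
h = 5/7 (h = (1/7)*5 = 5/7 ≈ 0.71429)
K = 15/7 (K = 5 - 4*5/7 = 5 - 20/7 = 15/7 ≈ 2.1429)
B(K)**2 = ((15/7)**2)**2 = (225/49)**2 = 50625/2401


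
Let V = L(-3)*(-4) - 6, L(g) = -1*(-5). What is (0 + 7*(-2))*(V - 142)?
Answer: 2352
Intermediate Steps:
L(g) = 5
V = -26 (V = 5*(-4) - 6 = -20 - 6 = -26)
(0 + 7*(-2))*(V - 142) = (0 + 7*(-2))*(-26 - 142) = (0 - 14)*(-168) = -14*(-168) = 2352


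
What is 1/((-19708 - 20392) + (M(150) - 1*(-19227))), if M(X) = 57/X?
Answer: -50/1043631 ≈ -4.7910e-5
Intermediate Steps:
1/((-19708 - 20392) + (M(150) - 1*(-19227))) = 1/((-19708 - 20392) + (57/150 - 1*(-19227))) = 1/(-40100 + (57*(1/150) + 19227)) = 1/(-40100 + (19/50 + 19227)) = 1/(-40100 + 961369/50) = 1/(-1043631/50) = -50/1043631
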